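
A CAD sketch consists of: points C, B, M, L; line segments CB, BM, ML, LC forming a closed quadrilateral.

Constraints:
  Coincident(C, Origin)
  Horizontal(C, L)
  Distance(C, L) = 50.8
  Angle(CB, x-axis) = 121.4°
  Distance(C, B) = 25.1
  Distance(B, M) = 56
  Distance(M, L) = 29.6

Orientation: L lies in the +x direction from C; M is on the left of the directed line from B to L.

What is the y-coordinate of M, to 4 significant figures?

28.41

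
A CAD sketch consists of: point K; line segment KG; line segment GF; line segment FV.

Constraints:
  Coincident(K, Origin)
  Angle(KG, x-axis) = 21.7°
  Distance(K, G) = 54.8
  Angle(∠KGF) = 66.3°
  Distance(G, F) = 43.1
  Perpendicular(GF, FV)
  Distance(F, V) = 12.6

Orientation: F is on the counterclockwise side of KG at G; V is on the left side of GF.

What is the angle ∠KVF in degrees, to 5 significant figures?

150.72°

K is at the origin; KG runs at 21.7° with length 54.8, so G = 54.8·(cos 21.7°, sin 21.7°) = (50.916, 20.262). ∠KGF = 66.3°, so GF runs at 21.7° + (180° − 66.3°) = 135.40° from the x-axis; with |GF| = 43.1, F = G + 43.1·(cos 135.40°, sin 135.40°) = (20.228, 50.525). GF is perpendicular to FV; with |FV| = 12.6 on the left of GF, V = F + 12.6·(-0.70215, -0.71203) = (11.381, 41.553). Then cos ∠KVF = VK·VF / (|VK||VF|), giving 150.72°.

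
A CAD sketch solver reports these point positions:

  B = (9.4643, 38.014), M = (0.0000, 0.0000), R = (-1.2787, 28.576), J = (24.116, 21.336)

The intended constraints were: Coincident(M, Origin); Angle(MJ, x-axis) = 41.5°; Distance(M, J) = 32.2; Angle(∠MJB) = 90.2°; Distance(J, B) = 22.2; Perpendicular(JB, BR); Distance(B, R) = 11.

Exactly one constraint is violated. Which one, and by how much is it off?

Distance(B, R) = 11 — off by 3.30.

M = (0.00, 0.00) ✓; MJ at 41.50° ✓; |MJ| = 32.20 ✓; ∠MJB = 90.20° ✓; |JB| = 22.20 ✓; ∠(JB, BR) = 90.00° ✓; |BR| = 14.30 ✗.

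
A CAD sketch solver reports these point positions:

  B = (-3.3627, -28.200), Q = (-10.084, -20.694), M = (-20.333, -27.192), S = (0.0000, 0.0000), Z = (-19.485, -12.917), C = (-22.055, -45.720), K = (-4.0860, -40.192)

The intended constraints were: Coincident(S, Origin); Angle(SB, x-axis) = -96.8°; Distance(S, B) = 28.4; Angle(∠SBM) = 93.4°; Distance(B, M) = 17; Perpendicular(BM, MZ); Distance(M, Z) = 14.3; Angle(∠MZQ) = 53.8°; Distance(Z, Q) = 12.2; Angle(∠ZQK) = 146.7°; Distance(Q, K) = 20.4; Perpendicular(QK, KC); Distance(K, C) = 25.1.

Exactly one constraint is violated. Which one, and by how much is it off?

Distance(K, C) = 25.1 — off by 6.30.

S = (0.00, 0.00) ✓; SB at -96.80° ✓; |SB| = 28.40 ✓; ∠SBM = 93.40° ✓; |BM| = 17.00 ✓; ∠(BM, MZ) = 90.00° ✓; |MZ| = 14.30 ✓; ∠MZQ = 53.80° ✓; |ZQ| = 12.20 ✓; ∠ZQK = 146.7° ✓; |QK| = 20.40 ✓; ∠(QK, KC) = 90.00° ✓; |KC| = 18.80 ✗.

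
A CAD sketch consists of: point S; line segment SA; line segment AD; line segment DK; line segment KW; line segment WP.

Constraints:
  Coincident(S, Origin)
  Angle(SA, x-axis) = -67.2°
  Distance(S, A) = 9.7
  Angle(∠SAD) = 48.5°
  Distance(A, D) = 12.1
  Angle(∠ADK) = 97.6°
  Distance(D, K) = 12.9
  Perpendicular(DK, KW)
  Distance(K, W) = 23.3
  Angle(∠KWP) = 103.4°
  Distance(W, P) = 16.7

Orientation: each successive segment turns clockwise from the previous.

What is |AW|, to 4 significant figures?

18.39

S is at the origin; SA runs at -67.2° with length 9.7, so A = (3.759, -8.942). ∠SAD = 48.5° gives AD at 161.3° from the x-axis; with |AD| = 12.1, D = (-7.702, -5.063). ∠ADK = 97.6° gives DK at 78.90° from the x-axis; with |DK| = 12.9, K = (-5.219, 7.596). The perpendicularity gives KW at right angles to DK, so KW runs at -11.10°; with |KW| = 23.3, W = (17.65, 3.110). Then |AW| = |W − A| = 18.39.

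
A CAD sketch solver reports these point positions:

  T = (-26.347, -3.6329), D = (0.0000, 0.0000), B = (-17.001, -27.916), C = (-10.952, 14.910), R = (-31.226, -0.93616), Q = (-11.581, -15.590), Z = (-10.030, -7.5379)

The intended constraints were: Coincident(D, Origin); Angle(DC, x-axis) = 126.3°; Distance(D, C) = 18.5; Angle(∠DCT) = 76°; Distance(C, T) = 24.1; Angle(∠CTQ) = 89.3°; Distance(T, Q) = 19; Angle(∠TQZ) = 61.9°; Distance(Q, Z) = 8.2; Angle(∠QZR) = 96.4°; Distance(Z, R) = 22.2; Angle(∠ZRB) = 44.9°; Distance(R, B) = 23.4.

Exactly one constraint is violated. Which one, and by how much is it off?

Distance(R, B) = 23.4 — off by 7.10.

D = (0.00, 0.00) ✓; DC at 126.3° ✓; |DC| = 18.50 ✓; ∠DCT = 76.00° ✓; |CT| = 24.10 ✓; ∠CTQ = 89.30° ✓; |TQ| = 19.00 ✓; ∠TQZ = 61.90° ✓; |QZ| = 8.200 ✓; ∠QZR = 96.40° ✓; |ZR| = 22.20 ✓; ∠ZRB = 44.90° ✓; |RB| = 30.50 ✗.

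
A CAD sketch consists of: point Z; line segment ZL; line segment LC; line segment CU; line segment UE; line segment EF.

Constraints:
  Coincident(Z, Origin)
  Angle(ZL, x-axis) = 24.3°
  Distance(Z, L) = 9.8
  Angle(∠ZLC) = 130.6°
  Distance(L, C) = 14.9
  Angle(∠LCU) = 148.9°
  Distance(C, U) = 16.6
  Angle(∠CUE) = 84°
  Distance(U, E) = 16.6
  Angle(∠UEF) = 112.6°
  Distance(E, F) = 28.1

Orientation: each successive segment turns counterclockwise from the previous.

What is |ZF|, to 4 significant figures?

7.538

∠CUE = 84.0° gives UE at -159.2° from the x-axis; with |UE| = 16.6, E = (-6.645, 28.49). ∠UEF = 112.6° gives EF at -91.80° from the x-axis; with |EF| = 28.1, F = (-7.527, 0.4023). Then |ZF| = |F − Z| = 7.538.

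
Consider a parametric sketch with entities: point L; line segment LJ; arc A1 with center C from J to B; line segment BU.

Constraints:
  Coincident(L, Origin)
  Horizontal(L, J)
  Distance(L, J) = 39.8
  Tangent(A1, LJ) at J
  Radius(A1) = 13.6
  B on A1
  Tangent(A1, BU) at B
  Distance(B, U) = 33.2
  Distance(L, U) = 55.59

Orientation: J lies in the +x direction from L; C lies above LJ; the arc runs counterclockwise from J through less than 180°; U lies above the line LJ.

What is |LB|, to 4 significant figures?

54.93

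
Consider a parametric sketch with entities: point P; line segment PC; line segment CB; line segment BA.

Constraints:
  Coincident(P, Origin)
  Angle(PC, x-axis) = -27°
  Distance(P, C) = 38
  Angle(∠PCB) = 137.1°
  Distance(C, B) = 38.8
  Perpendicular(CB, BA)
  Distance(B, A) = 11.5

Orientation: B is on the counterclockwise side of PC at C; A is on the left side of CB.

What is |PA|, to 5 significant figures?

68.168

∠PCB = 137.1°, so CB runs at -27.0° + (180° − 137.1°) = 15.900° from the x-axis; with |CB| = 38.8, B = C + 38.8·(cos 15.900°, sin 15.900°) = (71.174, -6.6220). CB ⟂ BA; with |BA| = 11.5 on the left of CB, A = B + 11.5·(-0.27396, 0.96174) = (68.023, 4.4380). Then |PA| = |A − P| = 68.168.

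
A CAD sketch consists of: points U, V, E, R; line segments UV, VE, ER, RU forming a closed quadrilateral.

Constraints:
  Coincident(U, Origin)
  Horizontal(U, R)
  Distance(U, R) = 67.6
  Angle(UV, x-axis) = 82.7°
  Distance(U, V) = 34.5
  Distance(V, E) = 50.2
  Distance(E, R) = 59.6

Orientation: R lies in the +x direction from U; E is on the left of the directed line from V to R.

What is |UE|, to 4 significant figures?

75.12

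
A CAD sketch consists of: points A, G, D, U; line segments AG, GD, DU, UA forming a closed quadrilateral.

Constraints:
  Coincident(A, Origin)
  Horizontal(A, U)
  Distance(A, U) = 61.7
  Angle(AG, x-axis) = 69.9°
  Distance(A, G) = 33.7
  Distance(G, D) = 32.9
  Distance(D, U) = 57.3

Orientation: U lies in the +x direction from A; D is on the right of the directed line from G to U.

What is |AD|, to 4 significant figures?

4.426

A is at the origin; A and U share the same y with |AU| = 61.7 and U in +x, so U = (61.7, 0). AG runs at 69.9° with |AG| = 33.7, so G = (11.58, 31.65). D is determined by |GD| = 32.9 and |DU| = 57.3 together: it lies at the intersection of circle(G, 32.9) and circle(U, 57.3). With |GU| = 59.27, the foot of the radical line on GU is 11.07 from G and the perpendicular offset is √(32.9² − 11.07²) = 30.98. Taking the right-of-GU solution: D = (4.402, -0.4596).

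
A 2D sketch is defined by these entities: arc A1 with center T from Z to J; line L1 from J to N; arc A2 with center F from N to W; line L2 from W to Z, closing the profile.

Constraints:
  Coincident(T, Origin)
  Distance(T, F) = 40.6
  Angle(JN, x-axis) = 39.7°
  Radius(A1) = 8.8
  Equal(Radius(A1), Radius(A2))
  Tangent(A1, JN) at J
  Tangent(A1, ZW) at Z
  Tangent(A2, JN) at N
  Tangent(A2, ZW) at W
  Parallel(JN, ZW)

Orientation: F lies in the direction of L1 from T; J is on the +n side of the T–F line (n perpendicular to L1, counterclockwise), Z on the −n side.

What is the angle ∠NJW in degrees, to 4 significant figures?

23.44°

The slot axis is L1's direction at 39.7°, so u = (cos 39.7°, sin 39.7°) = (0.7694, 0.6388) and n = (−sin 39.7°, cos 39.7°) = (-0.6388, 0.7694). T is at the origin and F lies 40.6 along u from T, so F = 40.6·u = (31.24, 25.93). Tangency of A1 to both parallel lines with radius 8.8 puts J and Z at T ± 8.8·n: J = (-5.621, 6.771), Z = (5.621, -6.771). Equal radii place N and W the same way about F: N = F + 8.8·n = (25.62, 32.70), W = F − 8.8·n = (36.86, 19.16). Then cos ∠NJW = JN·JW / (|JN||JW|), giving 23.44°.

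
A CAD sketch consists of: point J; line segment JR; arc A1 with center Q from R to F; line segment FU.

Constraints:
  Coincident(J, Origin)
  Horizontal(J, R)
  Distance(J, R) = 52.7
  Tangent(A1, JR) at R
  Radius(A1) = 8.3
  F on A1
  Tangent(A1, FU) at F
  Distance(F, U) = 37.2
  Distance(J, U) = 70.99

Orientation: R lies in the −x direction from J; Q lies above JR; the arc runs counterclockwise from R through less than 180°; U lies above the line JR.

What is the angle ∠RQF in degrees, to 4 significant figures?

104.1°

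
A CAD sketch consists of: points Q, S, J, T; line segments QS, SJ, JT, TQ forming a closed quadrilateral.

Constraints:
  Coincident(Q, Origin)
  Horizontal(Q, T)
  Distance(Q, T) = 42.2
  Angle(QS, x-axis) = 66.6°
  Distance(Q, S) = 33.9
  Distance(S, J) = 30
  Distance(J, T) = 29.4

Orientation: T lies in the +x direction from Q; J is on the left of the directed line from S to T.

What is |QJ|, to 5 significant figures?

52.417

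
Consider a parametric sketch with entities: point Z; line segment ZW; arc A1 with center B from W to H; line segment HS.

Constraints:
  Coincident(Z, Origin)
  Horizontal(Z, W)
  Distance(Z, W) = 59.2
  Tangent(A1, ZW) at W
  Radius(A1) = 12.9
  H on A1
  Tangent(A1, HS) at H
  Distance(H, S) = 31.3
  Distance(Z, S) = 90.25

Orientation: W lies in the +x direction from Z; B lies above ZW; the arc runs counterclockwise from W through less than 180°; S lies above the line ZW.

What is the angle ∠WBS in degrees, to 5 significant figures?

138.08°

Z is at the origin; Z and W share the same y with |ZW| = 59.2 and W on the +x side, so W = (59.200, 0.0000). A1 meets ZW tangentially, so BW is at right angles to ZW, so B = W + (0, 12.9) = (59.200, 12.900). Since BH ⟂ HS (tangency), |BS| = √(12.9² + 31.3²) = 33.854 regardless of where H sits on A1. So S lies on both circle(Z, 90.25) and circle(B, 33.854); the above-ZW intersection is S = (81.818, 38.089). H is the foot of the tangent from S: H = (71.358, 8.5890).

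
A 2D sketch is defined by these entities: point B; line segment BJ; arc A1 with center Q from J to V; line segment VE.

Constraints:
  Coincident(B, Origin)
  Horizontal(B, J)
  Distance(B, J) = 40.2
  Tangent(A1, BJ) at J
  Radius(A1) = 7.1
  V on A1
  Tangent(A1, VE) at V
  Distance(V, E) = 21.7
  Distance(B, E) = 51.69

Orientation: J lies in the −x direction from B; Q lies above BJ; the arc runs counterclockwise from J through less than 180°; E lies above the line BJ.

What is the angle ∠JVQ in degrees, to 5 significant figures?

33.423°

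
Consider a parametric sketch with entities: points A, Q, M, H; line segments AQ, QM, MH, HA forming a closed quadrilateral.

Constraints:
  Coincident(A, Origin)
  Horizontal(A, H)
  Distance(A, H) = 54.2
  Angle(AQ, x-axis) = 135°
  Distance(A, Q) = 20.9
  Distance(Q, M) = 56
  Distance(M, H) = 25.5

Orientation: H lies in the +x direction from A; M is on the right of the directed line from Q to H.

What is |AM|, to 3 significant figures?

36.0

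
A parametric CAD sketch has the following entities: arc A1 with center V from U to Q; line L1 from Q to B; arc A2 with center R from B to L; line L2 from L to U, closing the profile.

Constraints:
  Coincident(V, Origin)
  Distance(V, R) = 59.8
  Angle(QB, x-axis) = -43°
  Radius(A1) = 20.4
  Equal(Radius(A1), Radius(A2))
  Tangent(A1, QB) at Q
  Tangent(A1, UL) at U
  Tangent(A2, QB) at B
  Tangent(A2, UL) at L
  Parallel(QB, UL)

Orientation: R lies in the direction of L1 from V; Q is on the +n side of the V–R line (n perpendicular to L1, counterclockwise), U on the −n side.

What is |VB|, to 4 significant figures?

63.18

The slot axis is L1's direction at -43.0°, so u = (cos -43.0°, sin -43.0°) = (0.7314, -0.6820) and n = (−sin -43.0°, cos -43.0°) = (0.6820, 0.7314). V is at the origin and R lies 59.8 along u from V, so R = 59.8·u = (43.73, -40.78). Tangency of A1 to both parallel lines with radius 20.4 puts Q and U at V ± 20.4·n: Q = (13.91, 14.92), U = (-13.91, -14.92). Equal radii place B and L the same way about R: B = R + 20.4·n = (57.65, -25.86), L = R − 20.4·n = (29.82, -55.70). Then |VB| = |B − V| = 63.18.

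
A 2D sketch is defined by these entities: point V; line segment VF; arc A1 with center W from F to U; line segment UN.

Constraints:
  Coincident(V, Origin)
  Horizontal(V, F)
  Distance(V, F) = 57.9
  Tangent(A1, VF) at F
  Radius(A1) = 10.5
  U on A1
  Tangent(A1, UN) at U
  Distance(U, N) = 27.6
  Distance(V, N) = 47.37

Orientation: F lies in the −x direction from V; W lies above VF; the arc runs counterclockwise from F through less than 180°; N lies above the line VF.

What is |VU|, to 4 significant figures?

48.85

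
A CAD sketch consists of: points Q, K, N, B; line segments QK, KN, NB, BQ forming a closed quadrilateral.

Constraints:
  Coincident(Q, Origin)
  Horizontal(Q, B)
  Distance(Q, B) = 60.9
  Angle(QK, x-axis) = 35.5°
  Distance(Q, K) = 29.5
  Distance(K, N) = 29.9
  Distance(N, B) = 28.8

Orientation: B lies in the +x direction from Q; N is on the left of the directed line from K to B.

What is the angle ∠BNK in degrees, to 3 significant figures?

87.7°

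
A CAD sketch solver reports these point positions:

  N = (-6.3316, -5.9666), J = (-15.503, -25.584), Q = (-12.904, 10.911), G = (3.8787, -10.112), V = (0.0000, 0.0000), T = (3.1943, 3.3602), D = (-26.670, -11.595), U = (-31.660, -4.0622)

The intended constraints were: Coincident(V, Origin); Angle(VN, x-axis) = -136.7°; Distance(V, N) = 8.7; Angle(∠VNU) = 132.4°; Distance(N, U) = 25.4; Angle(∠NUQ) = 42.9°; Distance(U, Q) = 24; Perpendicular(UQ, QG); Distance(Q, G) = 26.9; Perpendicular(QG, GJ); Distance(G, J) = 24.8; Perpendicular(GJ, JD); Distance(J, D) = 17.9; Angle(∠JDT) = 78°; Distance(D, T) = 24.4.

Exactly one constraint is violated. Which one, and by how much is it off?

Distance(D, T) = 24.4 — off by 9.00.

V = (0.00, 0.00) ✓; VN at -136.7° ✓; |VN| = 8.700 ✓; ∠VNU = 132.4° ✓; |NU| = 25.40 ✓; ∠NUQ = 42.90° ✓; |UQ| = 24.00 ✓; ∠(UQ, QG) = 90.00° ✓; |QG| = 26.90 ✓; ∠(QG, GJ) = 90.00° ✓; |GJ| = 24.80 ✓; ∠(GJ, JD) = 90.00° ✓; |JD| = 17.90 ✓; ∠JDT = 78.00° ✓; |DT| = 33.40 ✗.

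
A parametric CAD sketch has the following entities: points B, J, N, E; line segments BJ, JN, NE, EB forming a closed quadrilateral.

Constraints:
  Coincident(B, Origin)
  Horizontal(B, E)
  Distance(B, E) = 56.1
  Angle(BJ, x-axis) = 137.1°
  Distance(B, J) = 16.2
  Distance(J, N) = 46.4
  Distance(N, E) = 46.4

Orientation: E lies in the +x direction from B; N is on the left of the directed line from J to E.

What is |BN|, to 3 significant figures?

45.2

Checks: |JN| = 46.40 ✓; |NE| = 46.40 ✓.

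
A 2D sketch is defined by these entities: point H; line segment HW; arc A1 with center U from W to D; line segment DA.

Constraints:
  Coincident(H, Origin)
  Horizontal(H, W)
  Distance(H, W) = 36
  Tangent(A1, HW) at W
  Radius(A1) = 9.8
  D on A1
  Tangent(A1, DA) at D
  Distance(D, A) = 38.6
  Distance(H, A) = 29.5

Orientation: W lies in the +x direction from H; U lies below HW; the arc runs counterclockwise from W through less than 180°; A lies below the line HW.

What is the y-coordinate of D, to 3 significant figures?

-2.73

H is at the origin; H and W share the same y with |HW| = 36.0 and W on the +x side, so W = (36.0, 0.00). The tangent condition forces UW to be normal to HW, so U = W + (0, -9.8) = (36.0, -9.80). Since UD ⟂ DA (tangency), |UA| = √(9.8² + 38.6²) = 39.8 regardless of where D sits on A1. So A lies on both circle(H, 29.5) and circle(U, 39.8); the below-HW intersection is A = (1.37, -29.5). D is the foot of the tangent from A: D = (29.2, -2.73).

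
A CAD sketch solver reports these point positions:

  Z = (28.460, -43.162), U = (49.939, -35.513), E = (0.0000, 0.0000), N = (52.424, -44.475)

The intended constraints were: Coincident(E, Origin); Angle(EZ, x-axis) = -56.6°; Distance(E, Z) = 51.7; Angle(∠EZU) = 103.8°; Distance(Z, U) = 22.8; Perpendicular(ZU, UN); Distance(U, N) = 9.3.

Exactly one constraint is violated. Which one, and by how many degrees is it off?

Perpendicular(ZU, UN) — off by 4.10°.

E = (0.00, 0.00) ✓; EZ at -56.60° ✓; |EZ| = 51.70 ✓; ∠EZU = 103.8° ✓; |ZU| = 22.80 ✓; ∠(ZU, UN) = 94.10° ✗; |UN| = 9.300 ✓.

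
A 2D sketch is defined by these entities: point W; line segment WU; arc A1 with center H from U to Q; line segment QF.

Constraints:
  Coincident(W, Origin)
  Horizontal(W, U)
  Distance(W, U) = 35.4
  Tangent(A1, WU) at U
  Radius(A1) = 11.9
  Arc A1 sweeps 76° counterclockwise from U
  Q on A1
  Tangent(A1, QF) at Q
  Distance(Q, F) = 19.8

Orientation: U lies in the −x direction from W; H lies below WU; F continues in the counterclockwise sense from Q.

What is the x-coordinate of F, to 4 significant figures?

-51.74

On A1, U sits at bearing 90° from H; a 76° counterclockwise sweep puts Q at bearing 166°, so Q = H + 11.9·(cos 166°, sin 166°) = (-46.95, -9.021). Tangency of A1 to QF means the radius HQ is perpendicular to QF, so QF runs along (−sin 166°, cos 166°); with |QF| = 19.8, F = (-51.74, -28.23). So F.x = -51.74.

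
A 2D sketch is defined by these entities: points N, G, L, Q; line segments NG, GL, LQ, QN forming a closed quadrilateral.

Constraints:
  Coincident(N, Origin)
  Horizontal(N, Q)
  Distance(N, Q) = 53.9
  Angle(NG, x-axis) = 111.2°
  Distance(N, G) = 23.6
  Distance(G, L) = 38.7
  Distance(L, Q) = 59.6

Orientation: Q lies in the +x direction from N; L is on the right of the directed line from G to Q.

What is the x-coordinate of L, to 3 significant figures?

-3.41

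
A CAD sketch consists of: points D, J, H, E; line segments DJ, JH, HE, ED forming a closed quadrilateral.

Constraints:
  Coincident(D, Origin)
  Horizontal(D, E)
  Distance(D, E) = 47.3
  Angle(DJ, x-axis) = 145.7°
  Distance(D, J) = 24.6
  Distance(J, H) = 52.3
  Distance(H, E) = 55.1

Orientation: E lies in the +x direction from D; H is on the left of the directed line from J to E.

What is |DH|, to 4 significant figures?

51.52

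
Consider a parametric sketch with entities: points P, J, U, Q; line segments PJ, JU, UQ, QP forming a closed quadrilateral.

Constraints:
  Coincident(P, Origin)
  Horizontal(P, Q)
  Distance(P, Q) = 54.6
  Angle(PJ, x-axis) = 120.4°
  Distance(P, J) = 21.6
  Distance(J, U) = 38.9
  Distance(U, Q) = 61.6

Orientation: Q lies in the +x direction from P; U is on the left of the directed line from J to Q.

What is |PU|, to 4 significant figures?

49.79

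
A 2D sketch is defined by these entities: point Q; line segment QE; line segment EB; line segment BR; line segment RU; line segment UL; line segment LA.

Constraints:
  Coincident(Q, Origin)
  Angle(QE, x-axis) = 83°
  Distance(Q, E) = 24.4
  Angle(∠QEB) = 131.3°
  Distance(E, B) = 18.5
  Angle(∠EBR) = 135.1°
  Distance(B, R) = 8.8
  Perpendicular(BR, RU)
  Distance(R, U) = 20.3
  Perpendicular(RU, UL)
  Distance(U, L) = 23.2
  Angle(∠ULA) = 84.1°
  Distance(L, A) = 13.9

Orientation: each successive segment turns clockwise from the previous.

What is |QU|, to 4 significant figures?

26.60

Q is at the origin; QE runs at 83.0° with length 24.4, so E = (2.974, 24.22). ∠QEB = 131.3° gives EB at 34.30° from the x-axis; with |EB| = 18.5, B = (18.26, 34.64). ∠EBR = 135.1° gives BR at -10.60° from the x-axis; with |BR| = 8.8, R = (26.91, 33.02). BR ⟂ RU, so RU runs at -100.6°; with |RU| = 20.3, U = (23.17, 13.07). Then |QU| = |U − Q| = 26.60.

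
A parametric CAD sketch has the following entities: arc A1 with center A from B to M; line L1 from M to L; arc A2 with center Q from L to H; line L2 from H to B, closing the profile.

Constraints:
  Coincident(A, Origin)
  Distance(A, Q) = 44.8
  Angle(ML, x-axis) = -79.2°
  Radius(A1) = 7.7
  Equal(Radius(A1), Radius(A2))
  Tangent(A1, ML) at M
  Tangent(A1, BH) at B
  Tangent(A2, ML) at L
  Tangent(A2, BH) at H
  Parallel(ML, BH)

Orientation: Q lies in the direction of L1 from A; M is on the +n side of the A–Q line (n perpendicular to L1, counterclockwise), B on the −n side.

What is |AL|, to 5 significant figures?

45.457

The slot axis is L1's direction at -79.2°, so u = (cos -79.2°, sin -79.2°) = (0.18738, -0.98229) and n = (−sin -79.2°, cos -79.2°) = (0.98229, 0.18738). A is at the origin and Q lies 44.8 along u from A, so Q = 44.8·u = (8.3947, -44.006). Tangency of A1 to both parallel lines with radius 7.7 puts M and B at A ± 7.7·n: M = (7.5636, 1.4428), B = (-7.5636, -1.4428). Equal radii place L and H the same way about Q: L = Q + 7.7·n = (15.958, -42.564), H = Q − 7.7·n = (0.83107, -45.449). Then |AL| = |L − A| = 45.457.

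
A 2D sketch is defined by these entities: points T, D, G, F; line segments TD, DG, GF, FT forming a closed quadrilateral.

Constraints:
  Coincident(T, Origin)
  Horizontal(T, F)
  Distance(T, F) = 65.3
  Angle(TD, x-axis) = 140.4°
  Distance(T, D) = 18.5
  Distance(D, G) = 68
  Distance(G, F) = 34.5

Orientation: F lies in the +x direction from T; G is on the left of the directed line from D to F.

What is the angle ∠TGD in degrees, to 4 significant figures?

14.93°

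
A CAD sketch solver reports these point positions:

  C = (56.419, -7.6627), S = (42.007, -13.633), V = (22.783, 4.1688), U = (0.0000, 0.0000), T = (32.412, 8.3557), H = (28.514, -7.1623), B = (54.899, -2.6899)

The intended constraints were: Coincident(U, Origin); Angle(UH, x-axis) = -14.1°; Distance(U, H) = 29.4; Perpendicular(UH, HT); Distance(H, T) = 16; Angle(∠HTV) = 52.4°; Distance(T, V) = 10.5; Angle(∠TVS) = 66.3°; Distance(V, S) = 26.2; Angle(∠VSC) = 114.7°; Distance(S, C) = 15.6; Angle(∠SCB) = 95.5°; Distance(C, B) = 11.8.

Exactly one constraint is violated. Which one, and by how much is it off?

Distance(C, B) = 11.8 — off by 6.60.

U = (0.00, 0.00) ✓; UH at -14.10° ✓; |UH| = 29.40 ✓; ∠(UH, HT) = 90.00° ✓; |HT| = 16.00 ✓; ∠HTV = 52.40° ✓; |TV| = 10.50 ✓; ∠TVS = 66.30° ✓; |VS| = 26.20 ✓; ∠VSC = 114.7° ✓; |SC| = 15.60 ✓; ∠SCB = 95.51° ✓; |CB| = 5.200 ✗.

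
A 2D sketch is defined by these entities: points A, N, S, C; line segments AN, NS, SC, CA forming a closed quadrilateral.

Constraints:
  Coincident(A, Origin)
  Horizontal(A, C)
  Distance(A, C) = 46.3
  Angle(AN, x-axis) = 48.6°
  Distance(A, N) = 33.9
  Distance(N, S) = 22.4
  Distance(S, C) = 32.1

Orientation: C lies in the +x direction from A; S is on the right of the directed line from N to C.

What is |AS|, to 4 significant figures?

15.19

A is at the origin; A and C share the same y with |AC| = 46.3 and C in +x, so C = (46.3, 0). AN runs at 48.6° with |AN| = 33.9, so N = (22.42, 25.43). S is determined by |NS| = 22.4 and |SC| = 32.1 together: it lies at the intersection of circle(N, 22.4) and circle(C, 32.1). With |NC| = 34.88, the foot of the radical line on NC is 9.865 from N and the perpendicular offset is √(22.4² − 9.865²) = 20.11. Taking the right-of-NC solution: S = (14.51, 4.470).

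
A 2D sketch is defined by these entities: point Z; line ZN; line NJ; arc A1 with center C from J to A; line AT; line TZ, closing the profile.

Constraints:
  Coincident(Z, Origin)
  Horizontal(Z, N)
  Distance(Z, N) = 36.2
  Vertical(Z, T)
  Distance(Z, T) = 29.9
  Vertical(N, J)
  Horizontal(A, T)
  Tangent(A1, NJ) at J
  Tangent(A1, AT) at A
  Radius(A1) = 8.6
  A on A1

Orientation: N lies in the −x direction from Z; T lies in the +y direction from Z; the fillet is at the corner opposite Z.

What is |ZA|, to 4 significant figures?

40.69

Z is at the origin; ZN is horizontal with |ZN| = 36.2 and N on the −x side, so N = (-36.20, 0.000). Z and T share the same x with |ZT| = 29.9 and T on the +y side, so T = (0.000, 29.90). The virtual corner opposite Z is at (-36.20, 29.90). Tangency of A1 to NJ means the radius CJ is perpendicular to NJ and the tangent condition forces CA to be normal to AT, with radius 8.6, so the center C sits 8.6 in from both sides at C = (-27.60, 21.30). That places the tangent points at J = (-36.20, 21.30) on NJ and A = (-27.60, 29.90) on AT. Then |ZA| = |A − Z| = 40.69.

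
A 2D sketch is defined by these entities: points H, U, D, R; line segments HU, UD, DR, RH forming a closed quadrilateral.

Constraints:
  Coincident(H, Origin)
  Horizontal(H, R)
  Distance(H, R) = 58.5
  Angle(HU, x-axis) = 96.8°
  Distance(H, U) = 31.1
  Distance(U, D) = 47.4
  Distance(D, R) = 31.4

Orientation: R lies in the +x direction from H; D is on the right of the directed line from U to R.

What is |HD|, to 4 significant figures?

27.90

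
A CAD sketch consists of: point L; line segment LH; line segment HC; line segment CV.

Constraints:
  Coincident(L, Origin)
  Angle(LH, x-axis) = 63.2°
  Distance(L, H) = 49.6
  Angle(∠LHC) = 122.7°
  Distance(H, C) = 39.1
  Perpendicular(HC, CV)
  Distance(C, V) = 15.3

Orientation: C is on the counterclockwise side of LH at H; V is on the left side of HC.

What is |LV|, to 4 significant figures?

71.00

∠LHC = 122.7°, so HC runs at 63.2° + (180° − 122.7°) = 120.5° from the x-axis; with |HC| = 39.1, C = H + 39.1·(cos 120.5°, sin 120.5°) = (2.519, 77.96). HC ⟂ CV; with |CV| = 15.3 on the left of HC, V = C + 15.3·(-0.8616, -0.5075) = (-10.66, 70.20). Then |LV| = |V − L| = 71.00.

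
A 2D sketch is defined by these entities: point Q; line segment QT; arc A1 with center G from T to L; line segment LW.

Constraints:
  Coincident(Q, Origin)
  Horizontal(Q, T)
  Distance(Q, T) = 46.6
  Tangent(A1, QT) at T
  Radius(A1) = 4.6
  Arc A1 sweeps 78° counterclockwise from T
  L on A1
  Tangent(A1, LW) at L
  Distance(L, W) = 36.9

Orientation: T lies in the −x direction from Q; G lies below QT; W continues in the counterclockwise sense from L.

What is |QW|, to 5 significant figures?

70.945

Q is at the origin; QT is horizontal with |QT| = 46.6 and T on the −x side, so T = (-46.600, 0.0000). A1 meets QT tangentially, so GT is at right angles to QT, so G = T + (0, -4.6) = (-46.600, -4.6000). On A1, T sits at bearing 90° from G; a 78° counterclockwise sweep puts L at bearing 168°, so L = G + 4.6·(cos 168°, sin 168°) = (-51.099, -3.6436). The tangent condition forces GL to be normal to LW, so LW runs along (−sin 168°, cos 168°); with |LW| = 36.9, W = (-58.771, -39.737). Then |QW| = |W − Q| = 70.945.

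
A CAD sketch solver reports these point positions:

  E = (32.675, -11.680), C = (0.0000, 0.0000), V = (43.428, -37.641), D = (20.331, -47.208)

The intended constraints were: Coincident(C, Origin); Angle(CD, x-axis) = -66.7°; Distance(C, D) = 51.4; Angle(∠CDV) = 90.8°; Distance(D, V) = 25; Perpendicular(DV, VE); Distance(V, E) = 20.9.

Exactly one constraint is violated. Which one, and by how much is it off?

Distance(V, E) = 20.9 — off by 7.20.

C = (0.00, 0.00) ✓; CD at -66.70° ✓; |CD| = 51.40 ✓; ∠CDV = 90.80° ✓; |DV| = 25.00 ✓; ∠(DV, VE) = 90.00° ✓; |VE| = 28.10 ✗.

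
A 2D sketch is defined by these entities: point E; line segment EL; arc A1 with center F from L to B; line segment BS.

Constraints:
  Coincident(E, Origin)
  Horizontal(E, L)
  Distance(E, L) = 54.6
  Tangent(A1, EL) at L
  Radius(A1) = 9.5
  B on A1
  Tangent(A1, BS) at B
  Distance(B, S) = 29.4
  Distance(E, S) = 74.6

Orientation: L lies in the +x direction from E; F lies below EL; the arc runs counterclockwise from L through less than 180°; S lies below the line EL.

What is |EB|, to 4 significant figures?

49.11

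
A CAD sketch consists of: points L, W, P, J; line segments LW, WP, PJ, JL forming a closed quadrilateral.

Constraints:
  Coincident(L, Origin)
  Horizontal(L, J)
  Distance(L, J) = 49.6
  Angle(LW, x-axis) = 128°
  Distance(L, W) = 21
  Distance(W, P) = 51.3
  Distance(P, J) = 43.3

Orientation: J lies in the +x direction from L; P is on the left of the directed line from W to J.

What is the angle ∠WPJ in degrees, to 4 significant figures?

85.83°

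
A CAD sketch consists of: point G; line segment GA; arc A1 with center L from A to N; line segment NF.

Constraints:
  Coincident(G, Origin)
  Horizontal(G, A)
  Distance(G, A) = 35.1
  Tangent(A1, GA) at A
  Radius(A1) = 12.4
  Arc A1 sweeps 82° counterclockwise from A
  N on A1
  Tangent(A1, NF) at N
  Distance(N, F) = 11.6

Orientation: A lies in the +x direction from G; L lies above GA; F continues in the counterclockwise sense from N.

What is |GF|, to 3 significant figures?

53.8

G is at the origin; G and A share the same y with |GA| = 35.1 and A on the +x side, so A = (35.1, 0.00). Since A1 is tangent to GA there, LA ⟂ GA, so L = A + (0, 12.4) = (35.1, 12.4). On A1, A sits at bearing -90° from L; an 82° counterclockwise sweep puts N at bearing -8°, so N = L + 12.4·(cos -8°, sin -8°) = (47.4, 10.7). Since A1 is tangent to NF there, LN ⟂ NF, so NF runs along (−sin -8°, cos -8°); with |NF| = 11.6, F = (49.0, 22.2). Then |GF| = |F − G| = 53.8.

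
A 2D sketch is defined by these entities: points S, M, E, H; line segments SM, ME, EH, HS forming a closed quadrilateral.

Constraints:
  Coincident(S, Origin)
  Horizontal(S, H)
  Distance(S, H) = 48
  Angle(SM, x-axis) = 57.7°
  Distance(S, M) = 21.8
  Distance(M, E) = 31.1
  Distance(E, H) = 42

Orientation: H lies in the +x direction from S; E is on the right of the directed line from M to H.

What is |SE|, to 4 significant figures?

14.73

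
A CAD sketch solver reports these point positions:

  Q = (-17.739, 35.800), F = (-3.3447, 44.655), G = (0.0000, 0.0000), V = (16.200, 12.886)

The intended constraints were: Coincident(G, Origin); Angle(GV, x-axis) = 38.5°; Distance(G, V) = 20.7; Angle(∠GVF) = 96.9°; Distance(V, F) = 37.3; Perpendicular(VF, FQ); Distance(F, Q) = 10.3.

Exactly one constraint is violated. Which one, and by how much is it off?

Distance(F, Q) = 10.3 — off by 6.60.

G = (0.00, 0.00) ✓; GV at 38.50° ✓; |GV| = 20.70 ✓; ∠GVF = 96.90° ✓; |VF| = 37.30 ✓; ∠(VF, FQ) = 90.00° ✓; |FQ| = 16.90 ✗.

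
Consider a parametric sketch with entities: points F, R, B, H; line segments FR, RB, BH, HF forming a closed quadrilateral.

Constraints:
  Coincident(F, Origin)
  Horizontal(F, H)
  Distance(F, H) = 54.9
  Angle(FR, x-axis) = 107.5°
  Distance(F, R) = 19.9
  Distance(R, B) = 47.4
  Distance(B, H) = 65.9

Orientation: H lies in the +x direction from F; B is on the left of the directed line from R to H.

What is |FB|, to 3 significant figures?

61.3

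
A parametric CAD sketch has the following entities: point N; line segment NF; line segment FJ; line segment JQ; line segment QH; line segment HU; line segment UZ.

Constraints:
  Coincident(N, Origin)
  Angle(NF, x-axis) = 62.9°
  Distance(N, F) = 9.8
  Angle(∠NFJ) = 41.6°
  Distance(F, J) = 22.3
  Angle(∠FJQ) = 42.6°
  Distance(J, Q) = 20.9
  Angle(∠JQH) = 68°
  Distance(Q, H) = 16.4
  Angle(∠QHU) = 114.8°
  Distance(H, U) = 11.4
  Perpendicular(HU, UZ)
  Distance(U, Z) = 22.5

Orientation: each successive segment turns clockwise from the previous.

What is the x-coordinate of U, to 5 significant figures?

15.780

N is at the origin; NF runs at 62.9° with length 9.8, so F = (4.4643, 8.7241). ∠NFJ = 41.6° gives FJ at -75.500° from the x-axis; with |FJ| = 22.3, J = (10.048, -12.866). ∠FJQ = 42.6° gives JQ at 147.10° from the x-axis; with |JQ| = 20.9, Q = (-7.5002, -1.5133). ∠JQH = 68.0° gives QH at 35.100° from the x-axis; with |QH| = 16.4, H = (5.9174, 7.9168). ∠QHU = 114.8° gives HU at -30.100° from the x-axis; with |HU| = 11.4, U = (15.780, 2.1996). So U.x = 15.780.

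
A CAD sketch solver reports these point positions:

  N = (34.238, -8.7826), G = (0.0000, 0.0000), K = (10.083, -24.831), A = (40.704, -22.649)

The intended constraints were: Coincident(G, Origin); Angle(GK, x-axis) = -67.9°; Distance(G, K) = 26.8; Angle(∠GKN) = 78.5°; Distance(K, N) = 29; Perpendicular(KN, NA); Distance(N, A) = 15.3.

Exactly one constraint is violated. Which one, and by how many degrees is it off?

Perpendicular(KN, NA) — off by 8.60°.

G = (0.00, 0.00) ✓; GK at -67.90° ✓; |GK| = 26.80 ✓; ∠GKN = 78.50° ✓; |KN| = 29.00 ✓; ∠(KN, NA) = 98.60° ✗; |NA| = 15.30 ✓.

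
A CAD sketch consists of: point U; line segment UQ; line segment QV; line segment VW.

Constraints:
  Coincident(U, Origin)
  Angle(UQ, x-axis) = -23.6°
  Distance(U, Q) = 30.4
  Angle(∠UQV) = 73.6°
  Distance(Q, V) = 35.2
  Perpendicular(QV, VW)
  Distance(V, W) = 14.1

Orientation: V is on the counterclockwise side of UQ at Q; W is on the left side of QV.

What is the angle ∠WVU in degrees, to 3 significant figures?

42.4°

U is at the origin; UQ runs at -23.6° with length 30.4, so Q = 30.4·(cos -23.6°, sin -23.6°) = (27.9, -12.2). ∠UQV = 73.6°, so QV runs at -23.6° + (180° − 73.6°) = 82.8° from the x-axis; with |QV| = 35.2, V = Q + 35.2·(cos 82.8°, sin 82.8°) = (32.3, 22.8). The perpendicularity gives VW at right angles to QV; with |VW| = 14.1 on the left of QV, W = V + 14.1·(-0.992, 0.125) = (18.3, 24.5). Then cos ∠WVU = VW·VU / (|VW||VU|), giving 42.4°.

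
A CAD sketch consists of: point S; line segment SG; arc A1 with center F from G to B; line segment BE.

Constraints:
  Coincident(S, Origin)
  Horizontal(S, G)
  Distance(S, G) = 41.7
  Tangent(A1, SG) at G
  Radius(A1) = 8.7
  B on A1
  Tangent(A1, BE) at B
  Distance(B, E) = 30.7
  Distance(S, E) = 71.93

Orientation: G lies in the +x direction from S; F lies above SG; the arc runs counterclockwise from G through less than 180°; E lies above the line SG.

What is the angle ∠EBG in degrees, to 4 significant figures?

150.9°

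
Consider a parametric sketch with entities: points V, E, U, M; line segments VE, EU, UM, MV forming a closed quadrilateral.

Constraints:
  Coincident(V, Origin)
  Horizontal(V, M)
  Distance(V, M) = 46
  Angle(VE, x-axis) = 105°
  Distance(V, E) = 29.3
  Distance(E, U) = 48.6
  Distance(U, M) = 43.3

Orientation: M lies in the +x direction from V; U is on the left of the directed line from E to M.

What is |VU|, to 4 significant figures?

57.72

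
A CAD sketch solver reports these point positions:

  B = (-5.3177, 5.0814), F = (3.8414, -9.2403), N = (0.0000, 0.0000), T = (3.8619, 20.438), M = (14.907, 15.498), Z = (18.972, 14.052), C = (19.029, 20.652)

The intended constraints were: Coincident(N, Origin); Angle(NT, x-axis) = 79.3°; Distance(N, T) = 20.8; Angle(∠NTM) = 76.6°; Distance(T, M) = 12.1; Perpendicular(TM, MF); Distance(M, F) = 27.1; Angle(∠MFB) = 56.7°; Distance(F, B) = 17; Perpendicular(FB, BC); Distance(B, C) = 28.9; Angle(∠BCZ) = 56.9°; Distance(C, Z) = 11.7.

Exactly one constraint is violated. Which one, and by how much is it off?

Distance(C, Z) = 11.7 — off by 5.10.

N = (0.00, 0.00) ✓; NT at 79.30° ✓; |NT| = 20.80 ✓; ∠NTM = 76.60° ✓; |TM| = 12.10 ✓; ∠(TM, MF) = 90.00° ✓; |MF| = 27.10 ✓; ∠MFB = 56.70° ✓; |FB| = 17.00 ✓; ∠(FB, BC) = 90.00° ✓; |BC| = 28.90 ✓; ∠BCZ = 56.90° ✓; |CZ| = 6.600 ✗.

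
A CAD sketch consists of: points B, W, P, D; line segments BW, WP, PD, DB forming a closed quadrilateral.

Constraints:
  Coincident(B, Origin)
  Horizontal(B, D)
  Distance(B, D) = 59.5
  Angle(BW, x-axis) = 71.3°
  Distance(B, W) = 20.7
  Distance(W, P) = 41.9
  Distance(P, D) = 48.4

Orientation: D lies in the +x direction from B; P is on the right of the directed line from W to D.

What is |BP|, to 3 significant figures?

26.6

B is at the origin; BD is horizontal with |BD| = 59.5 and D in +x, so D = (59.5, 0). BW runs at 71.3° with |BW| = 20.7, so W = (6.64, 19.6). P is determined by |WP| = 41.9 and |PD| = 48.4 together: it lies at the intersection of circle(W, 41.9) and circle(D, 48.4). With |WD| = 56.4, the foot of the radical line on WD is 23.0 from W and the perpendicular offset is √(41.9² − 23.0²) = 35.0. Taking the right-of-WD solution: P = (16.0, -21.2).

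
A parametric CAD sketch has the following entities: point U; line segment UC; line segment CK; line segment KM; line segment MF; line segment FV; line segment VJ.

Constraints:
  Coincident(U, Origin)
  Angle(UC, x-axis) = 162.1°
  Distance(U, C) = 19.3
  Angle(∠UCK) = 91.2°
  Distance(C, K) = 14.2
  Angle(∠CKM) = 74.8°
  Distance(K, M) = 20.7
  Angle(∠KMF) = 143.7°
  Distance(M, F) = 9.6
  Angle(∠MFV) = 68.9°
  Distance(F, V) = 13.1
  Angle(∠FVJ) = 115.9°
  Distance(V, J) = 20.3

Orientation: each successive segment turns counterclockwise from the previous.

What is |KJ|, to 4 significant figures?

2.136

U is at the origin; UC runs at 162.1° with length 19.3, so C = (-18.37, 5.932). ∠UCK = 91.2° gives CK at -109.1° from the x-axis; with |CK| = 14.2, K = (-23.01, -7.486). ∠CKM = 74.8° gives KM at -3.900° from the x-axis; with |KM| = 20.7, M = (-2.360, -8.894). ∠KMF = 143.7° gives MF at 32.40° from the x-axis; with |MF| = 9.6, F = (5.745, -3.750). ∠MFV = 68.9° gives FV at 143.5° from the x-axis; with |FV| = 13.1, V = (-4.785, 4.042). ∠FVJ = 115.9° gives VJ at -152.4° from the x-axis; with |VJ| = 20.3, J = (-22.78, -5.363). Then |KJ| = |J − K| = 2.136.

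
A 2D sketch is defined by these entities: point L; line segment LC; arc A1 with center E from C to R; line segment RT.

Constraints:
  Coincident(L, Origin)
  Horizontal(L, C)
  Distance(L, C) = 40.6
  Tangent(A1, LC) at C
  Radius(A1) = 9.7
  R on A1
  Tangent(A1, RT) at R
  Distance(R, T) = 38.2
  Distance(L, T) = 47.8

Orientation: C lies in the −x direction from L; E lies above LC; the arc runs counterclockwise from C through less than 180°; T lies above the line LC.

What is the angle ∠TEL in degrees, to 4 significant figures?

72.11°

L is at the origin; LC is horizontal with |LC| = 40.6 and C on the −x side, so C = (-40.60, 0.000). The tangent condition forces EC to be normal to LC, so E = C + (0, 9.7) = (-40.60, 9.700). Since ER ⟂ RT (tangency), |ET| = √(9.7² + 38.2²) = 39.41 regardless of where R sits on A1. So T lies on both circle(L, 47.8) and circle(E, 39.41); the above-LC intersection is T = (-20.11, 43.37). R is the foot of the tangent from T: R = (-31.33, 6.851).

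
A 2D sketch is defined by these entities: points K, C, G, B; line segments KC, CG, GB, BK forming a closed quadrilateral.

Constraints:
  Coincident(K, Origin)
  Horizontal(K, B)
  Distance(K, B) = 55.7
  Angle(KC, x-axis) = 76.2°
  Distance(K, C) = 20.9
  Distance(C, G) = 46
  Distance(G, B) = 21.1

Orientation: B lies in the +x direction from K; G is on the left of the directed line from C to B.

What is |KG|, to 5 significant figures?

54.976

Checks: |CG| = 46.00 ✓; |GB| = 21.10 ✓.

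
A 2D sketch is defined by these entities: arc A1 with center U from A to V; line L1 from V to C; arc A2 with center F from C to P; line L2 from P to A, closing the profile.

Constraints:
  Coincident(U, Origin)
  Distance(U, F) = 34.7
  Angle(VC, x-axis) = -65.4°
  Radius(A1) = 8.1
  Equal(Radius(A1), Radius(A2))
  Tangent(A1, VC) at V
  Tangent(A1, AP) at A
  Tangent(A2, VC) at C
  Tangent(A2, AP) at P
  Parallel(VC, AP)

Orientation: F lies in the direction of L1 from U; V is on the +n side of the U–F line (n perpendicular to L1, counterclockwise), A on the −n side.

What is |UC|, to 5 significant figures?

35.633

Tangency of A1 to both parallel lines with radius 8.1 puts V and A at U ± 8.1·n: V = (7.3648, 3.3719), A = (-7.3648, -3.3719). Equal radii place C and P the same way about F: C = F + 8.1·n = (21.810, -28.179), P = F − 8.1·n = (7.0801, -34.922). Then |UC| = |C − U| = 35.633.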